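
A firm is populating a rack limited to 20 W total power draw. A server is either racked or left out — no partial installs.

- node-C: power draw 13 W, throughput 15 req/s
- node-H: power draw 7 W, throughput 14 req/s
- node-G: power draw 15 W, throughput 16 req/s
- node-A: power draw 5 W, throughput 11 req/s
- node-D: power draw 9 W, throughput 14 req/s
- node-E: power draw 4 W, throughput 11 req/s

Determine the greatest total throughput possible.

39

This is a 0-1 knapsack instance.
Take node-H, node-D, and node-E: power draw 7 + 9 + 4 = 20 ≤ 20, throughput 14 + 14 + 11 = 39.
No other feasible combination does better.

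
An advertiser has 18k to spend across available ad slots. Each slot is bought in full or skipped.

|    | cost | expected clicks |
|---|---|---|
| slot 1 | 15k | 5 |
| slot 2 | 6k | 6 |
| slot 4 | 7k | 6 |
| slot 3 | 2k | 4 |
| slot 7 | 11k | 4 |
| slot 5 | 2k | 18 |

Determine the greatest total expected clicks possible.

34

Allowing fractional choices, the relaxed optimum would be about 34.4, but ad slots are indivisible.
slot 2 + slot 3 + slot 5: cost 6 + 2 + 2 = 10 ≤ 18, expected clicks 6 + 4 + 18 = 28.
slot 2 + slot 4 + slot 3 + slot 5: cost 6 + 7 + 2 + 2 = 17 ≤ 18, expected clicks 6 + 6 + 4 + 18 = 34.
slot 2 + slot 4 + slot 5: cost 6 + 7 + 2 = 15 ≤ 18, expected clicks 6 + 6 + 18 = 30.
Best is slot 2, slot 4, slot 3, and slot 5 with total expected clicks 34.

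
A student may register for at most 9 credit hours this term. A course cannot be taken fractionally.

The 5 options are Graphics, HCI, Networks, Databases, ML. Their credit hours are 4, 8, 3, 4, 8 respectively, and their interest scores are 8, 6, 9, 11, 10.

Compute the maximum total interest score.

Take Networks and Databases: credit hours 3 + 4 = 7 ≤ 9, interest score 9 + 11 = 20.
No other feasible combination does better.

20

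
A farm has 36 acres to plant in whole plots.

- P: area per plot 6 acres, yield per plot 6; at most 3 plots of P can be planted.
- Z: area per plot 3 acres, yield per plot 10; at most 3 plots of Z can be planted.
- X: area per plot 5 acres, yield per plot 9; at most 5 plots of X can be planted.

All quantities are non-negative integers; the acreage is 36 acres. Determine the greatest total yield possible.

75

1×P, 3×Z, and 4×X: area 35 ≤ 36, yield 1·6 + 3·10 + 4·9 = 72.
3×Z and 5×X: area 34 ≤ 36, yield 3·10 + 5·9 = 75.
Best is 75.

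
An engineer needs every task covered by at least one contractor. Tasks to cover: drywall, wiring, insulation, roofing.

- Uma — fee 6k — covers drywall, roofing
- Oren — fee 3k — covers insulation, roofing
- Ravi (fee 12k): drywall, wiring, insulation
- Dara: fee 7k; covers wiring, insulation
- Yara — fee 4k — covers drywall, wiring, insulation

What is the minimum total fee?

Choose Oren and Yara: together they cover drywall, wiring, insulation, roofing — every task.
Total fee: 3 + 4 = 7.

7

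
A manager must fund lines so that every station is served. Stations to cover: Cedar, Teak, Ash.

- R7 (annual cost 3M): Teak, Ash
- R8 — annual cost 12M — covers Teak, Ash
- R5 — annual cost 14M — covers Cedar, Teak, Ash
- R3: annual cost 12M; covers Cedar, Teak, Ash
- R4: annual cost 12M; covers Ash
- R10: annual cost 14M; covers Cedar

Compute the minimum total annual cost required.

12

The greedy cost-per-new-station heuristic would pick R7 and R3 for 15, but a cheaper cover exists.
R3 alone covers Cedar, Teak, Ash — every station.
Total annual cost: 12.
No cover costs less than 12.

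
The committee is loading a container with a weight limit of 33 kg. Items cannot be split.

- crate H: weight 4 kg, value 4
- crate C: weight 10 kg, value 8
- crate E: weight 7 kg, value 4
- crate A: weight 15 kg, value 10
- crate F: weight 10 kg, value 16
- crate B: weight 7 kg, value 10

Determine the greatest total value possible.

This is a 0-1 knapsack instance.
Take crate H, crate C, crate F, and crate B: weight 4 + 10 + 10 + 7 = 31 ≤ 33, value 4 + 8 + 16 + 10 = 38.
No other feasible combination does better.

38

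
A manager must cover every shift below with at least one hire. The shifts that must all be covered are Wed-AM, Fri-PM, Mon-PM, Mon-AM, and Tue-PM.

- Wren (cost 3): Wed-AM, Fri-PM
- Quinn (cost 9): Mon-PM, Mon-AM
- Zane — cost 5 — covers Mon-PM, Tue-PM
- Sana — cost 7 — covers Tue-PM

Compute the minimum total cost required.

Choose Wren, Quinn, and Zane: together they cover Wed-AM, Fri-PM, Mon-PM, Mon-AM, Tue-PM — every shift.
Total cost: 3 + 9 + 5 = 17.
No cover costs less than 17.

17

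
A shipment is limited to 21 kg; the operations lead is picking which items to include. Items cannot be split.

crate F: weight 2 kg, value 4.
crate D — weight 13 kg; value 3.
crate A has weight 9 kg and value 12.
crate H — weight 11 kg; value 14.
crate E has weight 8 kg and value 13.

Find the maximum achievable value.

Allowing fractional choices, the relaxed optimum would be about 31.5, but items are indivisible.
crate F + crate H + crate E: weight 2 + 11 + 8 = 21 ≤ 21, value 4 + 14 + 13 = 31.
crate H + crate E: weight 11 + 8 = 19 ≤ 21, value 14 + 13 = 27.
crate F + crate A + crate E: weight 2 + 9 + 8 = 19 ≤ 21, value 4 + 12 + 13 = 29.
Best is crate F, crate H, and crate E with total value 31.

31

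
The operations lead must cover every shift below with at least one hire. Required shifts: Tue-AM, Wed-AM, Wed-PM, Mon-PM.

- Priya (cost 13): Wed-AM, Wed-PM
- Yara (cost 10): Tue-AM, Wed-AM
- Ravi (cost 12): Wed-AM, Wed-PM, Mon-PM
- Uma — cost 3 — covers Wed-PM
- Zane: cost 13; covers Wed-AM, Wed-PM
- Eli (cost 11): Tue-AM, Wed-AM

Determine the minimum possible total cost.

22

This is a weighted set-cover instance.
The greedy cost-per-new-shift heuristic would pick Uma, Yara, and Ravi for 25, but a cheaper cover exists.
Choose Yara and Ravi: together they cover Tue-AM, Wed-AM, Wed-PM, Mon-PM — every shift.
Total cost: 10 + 12 = 22.
No cover costs less than 22.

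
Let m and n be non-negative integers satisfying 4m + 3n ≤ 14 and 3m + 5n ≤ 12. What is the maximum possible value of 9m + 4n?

The continuous relaxation peaks at (3.5, 0) with value 31.50; rounding to a feasible lattice point costs some objective.
(m,n)=(3,0): 4·3+3·0=12≤14, 3·3+5·0=9≤12, objective 27.
(m,n)=(2,1): 4·2+3·1=11≤14, 3·2+5·1=11≤12, objective 22.
(m,n)=(2,0): 4·2+3·0=8≤14, 3·2+5·0=6≤12, objective 18.
No feasible integer point exceeds 27.

27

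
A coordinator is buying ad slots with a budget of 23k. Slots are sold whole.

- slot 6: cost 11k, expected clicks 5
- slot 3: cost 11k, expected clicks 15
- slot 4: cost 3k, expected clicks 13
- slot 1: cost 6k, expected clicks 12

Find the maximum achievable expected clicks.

40

Allowing fractional choices, the relaxed optimum would be about 41.4, but ad slots are indivisible.
slot 3 + slot 4 + slot 1: cost 11 + 3 + 6 = 20 ≤ 23, expected clicks 15 + 13 + 12 = 40.
slot 3 + slot 4: cost 11 + 3 = 14 ≤ 23, expected clicks 15 + 13 = 28.
slot 6 + slot 4 + slot 1: cost 11 + 3 + 6 = 20 ≤ 23, expected clicks 5 + 13 + 12 = 30.
Best is slot 3, slot 4, and slot 1 with total expected clicks 40.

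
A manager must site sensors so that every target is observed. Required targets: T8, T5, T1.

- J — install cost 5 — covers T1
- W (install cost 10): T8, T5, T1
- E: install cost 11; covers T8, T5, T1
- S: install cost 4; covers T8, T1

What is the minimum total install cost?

10

The greedy cost-per-new-target heuristic would pick S and W for 14, but a cheaper cover exists.
W alone covers T8, T5, T1 — every target.
Total install cost: 10.
No cover costs less than 10.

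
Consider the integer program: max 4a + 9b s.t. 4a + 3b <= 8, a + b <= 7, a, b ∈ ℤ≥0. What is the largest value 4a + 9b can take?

18

(a,b)=(0,2): 4·0+3·2=6≤8, 1·0+1·2=2≤7, objective 18.
(a,b)=(1,1): 4·1+3·1=7≤8, 1·1+1·1=2≤7, objective 13.
(a,b)=(0,1): 4·0+3·1=3≤8, 1·0+1·1=1≤7, objective 9.
No feasible integer point exceeds 18.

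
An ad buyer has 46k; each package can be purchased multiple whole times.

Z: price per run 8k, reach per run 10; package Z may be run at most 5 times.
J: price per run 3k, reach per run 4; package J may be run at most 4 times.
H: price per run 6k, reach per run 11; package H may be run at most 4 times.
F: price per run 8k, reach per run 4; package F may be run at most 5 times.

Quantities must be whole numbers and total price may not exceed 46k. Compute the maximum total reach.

72

1×Z, 4×J, and 4×H: price 44 ≤ 46, reach 1·10 + 4·4 + 4·11 = 70.
2×Z, 2×J, and 4×H: price 46 ≤ 46, reach 2·10 + 2·4 + 4·11 = 72.
Best is 72.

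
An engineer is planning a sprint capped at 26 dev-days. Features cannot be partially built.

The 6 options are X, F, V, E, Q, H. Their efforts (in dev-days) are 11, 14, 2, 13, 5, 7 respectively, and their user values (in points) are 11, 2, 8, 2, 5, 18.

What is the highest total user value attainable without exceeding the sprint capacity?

Take X, V, Q, and H: effort 11 + 2 + 5 + 7 = 25 ≤ 26, user value 11 + 8 + 5 + 18 = 42.
No other feasible combination does better.

42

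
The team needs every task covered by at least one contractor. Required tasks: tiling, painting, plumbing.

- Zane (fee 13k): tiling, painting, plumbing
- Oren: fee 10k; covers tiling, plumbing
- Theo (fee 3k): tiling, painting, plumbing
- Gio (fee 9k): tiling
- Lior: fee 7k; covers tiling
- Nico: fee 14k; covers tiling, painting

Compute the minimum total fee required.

Theo alone covers tiling, painting, plumbing — every task.
Total fee: 3.
No cover costs less than 3.

3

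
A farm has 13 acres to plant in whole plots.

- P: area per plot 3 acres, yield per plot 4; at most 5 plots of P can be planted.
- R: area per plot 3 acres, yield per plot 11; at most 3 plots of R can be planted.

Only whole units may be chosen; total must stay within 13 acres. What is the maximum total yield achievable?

Take 1×P and 3×R: area 12 ≤ 13, yield 1·4 + 3·11 = 37.
R has the best ratio (11/3) and is taken to its limit of 3; remaining capacity is filled optimally with the others.

37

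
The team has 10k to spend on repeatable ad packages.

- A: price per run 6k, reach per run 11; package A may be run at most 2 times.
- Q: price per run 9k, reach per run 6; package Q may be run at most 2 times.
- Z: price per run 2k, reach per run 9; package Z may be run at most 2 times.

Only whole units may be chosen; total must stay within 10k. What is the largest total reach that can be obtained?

29

This is a bounded integer knapsack.
Take 1×A and 2×Z: price 10 ≤ 10, reach 1·11 + 2·9 = 29.
Z has the best ratio (9/2) and is taken to its limit of 2; remaining capacity is filled optimally with the others.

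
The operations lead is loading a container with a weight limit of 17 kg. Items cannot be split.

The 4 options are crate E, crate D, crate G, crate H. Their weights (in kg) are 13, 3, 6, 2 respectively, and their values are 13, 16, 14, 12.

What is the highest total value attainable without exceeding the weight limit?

42

Allowing fractional choices, the relaxed optimum would be about 48.0, but items are indivisible.
crate E + crate D: weight 13 + 3 = 16 ≤ 17, value 13 + 16 = 29.
crate D + crate G + crate H: weight 3 + 6 + 2 = 11 ≤ 17, value 16 + 14 + 12 = 42.
crate D + crate G: weight 3 + 6 = 9 ≤ 17, value 16 + 14 = 30.
Best is crate D, crate G, and crate H with total value 42.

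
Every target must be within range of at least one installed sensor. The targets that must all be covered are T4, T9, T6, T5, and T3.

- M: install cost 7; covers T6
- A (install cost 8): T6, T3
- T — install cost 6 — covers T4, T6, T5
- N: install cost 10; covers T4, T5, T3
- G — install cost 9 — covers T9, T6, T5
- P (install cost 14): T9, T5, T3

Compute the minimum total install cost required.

This is a weighted set-cover instance.
The greedy cost-per-new-target heuristic would pick T and P for 20, but a cheaper cover exists.
Choose N and G: together they cover T4, T9, T6, T5, T3 — every target.
Total install cost: 10 + 9 = 19.
No cover costs less than 19.

19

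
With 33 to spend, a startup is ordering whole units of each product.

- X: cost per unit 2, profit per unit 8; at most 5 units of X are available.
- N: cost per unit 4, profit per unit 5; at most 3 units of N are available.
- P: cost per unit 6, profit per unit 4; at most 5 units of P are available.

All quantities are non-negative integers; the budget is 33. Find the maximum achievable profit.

Take 5×X, 3×N, and 1×P: cost 28 ≤ 33, profit 5·8 + 3·5 + 1·4 = 59.
X has the best ratio (8/2) and is taken to its limit of 5; remaining capacity is filled optimally with the others.

59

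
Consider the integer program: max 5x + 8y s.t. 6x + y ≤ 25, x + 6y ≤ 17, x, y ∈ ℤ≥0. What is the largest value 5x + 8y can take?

(x,y)=(3,2): 6·3+1·2=20≤25, 1·3+6·2=15≤17, objective 31.
(x,y)=(4,1): 6·4+1·1=25≤25, 1·4+6·1=10≤17, objective 28.
(x,y)=(2,2): 6·2+1·2=14≤25, 1·2+6·2=14≤17, objective 26.
Maximum is 31 at (x,y)=(3,2).

31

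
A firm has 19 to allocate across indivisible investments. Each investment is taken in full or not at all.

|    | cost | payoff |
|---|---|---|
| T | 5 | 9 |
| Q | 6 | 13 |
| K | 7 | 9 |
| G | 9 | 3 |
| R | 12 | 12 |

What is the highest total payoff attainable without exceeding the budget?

Treat it as a binary knapsack problem.
T + Q: cost 5 + 6 = 11 ≤ 19, payoff 9 + 13 = 22.
Q + R: cost 6 + 12 = 18 ≤ 19, payoff 13 + 12 = 25.
T + Q + K: cost 5 + 6 + 7 = 18 ≤ 19, payoff 9 + 13 + 9 = 31.
Best is T, Q, and K with total payoff 31.

31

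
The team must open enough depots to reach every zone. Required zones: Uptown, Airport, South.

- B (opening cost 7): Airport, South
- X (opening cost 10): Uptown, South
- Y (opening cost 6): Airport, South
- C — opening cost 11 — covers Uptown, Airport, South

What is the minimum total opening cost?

11

The greedy cost-per-new-zone heuristic would pick Y and X for 16, but a cheaper cover exists.
C alone covers Uptown, Airport, South — every zone.
Total opening cost: 11.
No cover costs less than 11.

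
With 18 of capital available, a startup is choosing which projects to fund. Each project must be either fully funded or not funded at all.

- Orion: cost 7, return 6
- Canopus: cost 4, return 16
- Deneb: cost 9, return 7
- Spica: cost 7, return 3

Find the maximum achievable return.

Orion + Canopus + Spica: cost 7 + 4 + 7 = 18 ≤ 18, return 6 + 16 + 3 = 25.
Orion + Canopus: cost 7 + 4 = 11 ≤ 18, return 6 + 16 = 22.
Canopus + Deneb: cost 4 + 9 = 13 ≤ 18, return 16 + 7 = 23.
Best is Orion, Canopus, and Spica with total return 25.

25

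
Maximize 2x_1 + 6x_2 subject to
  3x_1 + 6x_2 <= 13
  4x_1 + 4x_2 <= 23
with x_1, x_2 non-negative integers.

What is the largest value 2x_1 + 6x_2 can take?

(x_1,x_2)=(0,2): 3·0+6·2=12≤13, 4·0+4·2=8≤23, objective 12.
(x_1,x_2)=(1,1): 3·1+6·1=9≤13, 4·1+4·1=8≤23, objective 8.
No feasible integer point exceeds 12.

12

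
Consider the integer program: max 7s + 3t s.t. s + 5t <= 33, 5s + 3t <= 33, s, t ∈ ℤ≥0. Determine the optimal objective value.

Relaxing integrality, the LP optimum is 46.20 at (s,t) = (6.6, 0), which is not an integer point.
(s,t)=(6,1): 1·6+5·1=11≤33, 5·6+3·1=33≤33, objective 45.
(s,t)=(6,0): 1·6+5·0=6≤33, 5·6+3·0=30≤33, objective 42.
(s,t)=(5,2): 1·5+5·2=15≤33, 5·5+3·2=31≤33, objective 41.
(s,t)=(5,1): 1·5+5·1=10≤33, 5·5+3·1=28≤33, objective 38.
The best lattice point is (6,1), giving 45.

45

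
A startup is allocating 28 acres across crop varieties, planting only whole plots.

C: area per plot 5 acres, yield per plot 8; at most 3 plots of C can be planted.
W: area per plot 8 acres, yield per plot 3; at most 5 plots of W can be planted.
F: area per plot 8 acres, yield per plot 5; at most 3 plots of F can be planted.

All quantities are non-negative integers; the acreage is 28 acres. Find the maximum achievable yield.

29

3×C and 1×F: area 23 ≤ 28, yield 3·8 + 1·5 = 29.
3×C and 1×W: area 23 ≤ 28, yield 3·8 + 1·3 = 27.
Best is 29.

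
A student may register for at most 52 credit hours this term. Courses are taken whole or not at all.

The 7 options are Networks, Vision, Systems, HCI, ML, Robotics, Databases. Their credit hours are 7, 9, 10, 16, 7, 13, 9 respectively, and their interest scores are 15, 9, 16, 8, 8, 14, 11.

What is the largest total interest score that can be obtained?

65

Networks + Vision + Systems + Robotics + Databases: credit hours 7 + 9 + 10 + 13 + 9 = 48 ≤ 52, interest score 15 + 9 + 16 + 14 + 11 = 65.
Networks + Vision + Systems + ML + Robotics: credit hours 7 + 9 + 10 + 7 + 13 = 46 ≤ 52, interest score 15 + 9 + 16 + 8 + 14 = 62.
Networks + Systems + ML + Robotics + Databases: credit hours 7 + 10 + 7 + 13 + 9 = 46 ≤ 52, interest score 15 + 16 + 8 + 14 + 11 = 64.
Best is Networks, Vision, Systems, Robotics, and Databases with total interest score 65.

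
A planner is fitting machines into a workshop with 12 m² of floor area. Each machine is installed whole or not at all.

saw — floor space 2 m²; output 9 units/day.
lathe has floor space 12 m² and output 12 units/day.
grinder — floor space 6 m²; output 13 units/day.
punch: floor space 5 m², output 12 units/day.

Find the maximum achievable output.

25

saw + punch: floor space 2 + 5 = 7 ≤ 12, output 9 + 12 = 21.
grinder + punch: floor space 6 + 5 = 11 ≤ 12, output 13 + 12 = 25.
saw + grinder: floor space 2 + 6 = 8 ≤ 12, output 9 + 13 = 22.
Best is grinder and punch with total output 25.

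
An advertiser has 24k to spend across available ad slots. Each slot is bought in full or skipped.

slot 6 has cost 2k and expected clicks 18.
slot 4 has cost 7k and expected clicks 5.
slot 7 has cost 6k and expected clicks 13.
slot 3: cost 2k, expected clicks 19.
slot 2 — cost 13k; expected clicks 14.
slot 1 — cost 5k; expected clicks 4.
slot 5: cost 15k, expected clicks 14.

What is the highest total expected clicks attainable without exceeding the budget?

64

Allowing fractional choices, the relaxed optimum would be about 64.9, but ad slots are indivisible.
slot 6 + slot 7 + slot 3 + slot 2: cost 2 + 6 + 2 + 13 = 23 ≤ 24, expected clicks 18 + 13 + 19 + 14 = 64.
slot 6 + slot 4 + slot 7 + slot 3 + slot 1: cost 2 + 7 + 6 + 2 + 5 = 22 ≤ 24, expected clicks 18 + 5 + 13 + 19 + 4 = 59.
Best is slot 6, slot 7, slot 3, and slot 2 with total expected clicks 64.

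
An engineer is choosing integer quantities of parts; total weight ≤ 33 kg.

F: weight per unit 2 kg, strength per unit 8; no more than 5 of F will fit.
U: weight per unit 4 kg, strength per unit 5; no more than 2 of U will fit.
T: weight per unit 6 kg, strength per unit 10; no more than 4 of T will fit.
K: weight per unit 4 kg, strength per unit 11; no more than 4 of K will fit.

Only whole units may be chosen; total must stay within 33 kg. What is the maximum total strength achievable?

F has the best ratio (8/2); taking only F gives at most 5×8 = 40 (stopped by the supply cap of 5).
Mixing does better — 5×F, 1×T, and 4×K: weight 32 ≤ 33, strength 5·8 + 1·10 + 4·11 = 94.

94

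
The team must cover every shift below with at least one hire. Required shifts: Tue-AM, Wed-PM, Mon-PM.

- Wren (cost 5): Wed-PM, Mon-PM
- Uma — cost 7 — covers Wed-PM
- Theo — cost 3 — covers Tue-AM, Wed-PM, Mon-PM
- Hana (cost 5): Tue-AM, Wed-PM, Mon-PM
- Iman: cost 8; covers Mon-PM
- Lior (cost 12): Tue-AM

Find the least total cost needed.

Theo alone covers Tue-AM, Wed-PM, Mon-PM — every shift.
Total cost: 3.

3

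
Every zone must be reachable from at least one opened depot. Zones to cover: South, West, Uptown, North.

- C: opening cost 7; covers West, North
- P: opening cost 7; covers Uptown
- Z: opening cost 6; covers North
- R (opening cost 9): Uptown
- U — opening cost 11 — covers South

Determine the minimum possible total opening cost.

Choose C, P, and U: together they cover South, West, Uptown, North — every zone.
Total opening cost: 7 + 7 + 11 = 25.
No cover costs less than 25.

25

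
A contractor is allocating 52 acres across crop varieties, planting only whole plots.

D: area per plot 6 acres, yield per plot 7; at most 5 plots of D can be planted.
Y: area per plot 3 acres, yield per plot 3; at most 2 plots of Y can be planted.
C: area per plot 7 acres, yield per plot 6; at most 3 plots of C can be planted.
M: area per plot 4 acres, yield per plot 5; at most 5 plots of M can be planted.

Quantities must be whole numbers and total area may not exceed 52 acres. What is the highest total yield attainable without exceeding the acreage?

This is a bounded integer knapsack.
5×D, 2×Y, and 4×M: area 52 ≤ 52, yield 5·7 + 2·3 + 4·5 = 61.
5×D and 5×M: area 50 ≤ 52, yield 5·7 + 5·5 = 60.
Best is 61.

61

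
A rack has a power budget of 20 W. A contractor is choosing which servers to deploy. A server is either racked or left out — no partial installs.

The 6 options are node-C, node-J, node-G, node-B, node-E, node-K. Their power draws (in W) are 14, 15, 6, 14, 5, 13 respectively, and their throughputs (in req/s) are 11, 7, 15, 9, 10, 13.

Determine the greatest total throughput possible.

28

node-G + node-K: power draw 6 + 13 = 19 ≤ 20, throughput 15 + 13 = 28.
node-G + node-E: power draw 6 + 5 = 11 ≤ 20, throughput 15 + 10 = 25.
node-C + node-G: power draw 14 + 6 = 20 ≤ 20, throughput 11 + 15 = 26.
Best is node-G and node-K with total throughput 28.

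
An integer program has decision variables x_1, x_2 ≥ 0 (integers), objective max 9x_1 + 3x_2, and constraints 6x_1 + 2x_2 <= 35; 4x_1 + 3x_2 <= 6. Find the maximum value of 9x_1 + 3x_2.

(x_1,x_2)=(1,0): 6·1+2·0=6≤35, 4·1+3·0=4≤6, objective 9.
(x_1,x_2)=(0,1): 6·0+2·1=2≤35, 4·0+3·1=3≤6, objective 3.
(x_1,x_2)=(0,0): 6·0+2·0=0≤35, 4·0+3·0=0≤6, objective 0.
No feasible integer point exceeds 9.

9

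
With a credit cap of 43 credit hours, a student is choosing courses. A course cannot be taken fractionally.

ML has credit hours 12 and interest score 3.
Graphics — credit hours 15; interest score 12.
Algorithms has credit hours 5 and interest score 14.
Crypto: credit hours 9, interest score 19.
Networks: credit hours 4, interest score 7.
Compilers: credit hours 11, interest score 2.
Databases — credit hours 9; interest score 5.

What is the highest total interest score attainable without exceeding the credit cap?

57

Take Graphics, Algorithms, Crypto, Networks, and Databases: credit hours 15 + 5 + 9 + 4 + 9 = 42 ≤ 43, interest score 12 + 14 + 19 + 7 + 5 = 57.
No other feasible combination does better.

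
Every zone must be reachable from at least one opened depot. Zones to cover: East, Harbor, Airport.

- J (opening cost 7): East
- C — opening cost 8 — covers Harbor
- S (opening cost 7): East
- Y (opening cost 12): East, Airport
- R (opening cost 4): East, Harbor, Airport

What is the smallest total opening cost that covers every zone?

R alone covers East, Harbor, Airport — every zone.
Total opening cost: 4.
No cover costs less than 4.

4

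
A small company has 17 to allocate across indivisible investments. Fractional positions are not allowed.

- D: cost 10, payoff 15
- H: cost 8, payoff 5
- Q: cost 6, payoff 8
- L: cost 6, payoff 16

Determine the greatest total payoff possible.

Allowing fractional choices, the relaxed optimum would be about 32.3, but investments are indivisible.
D + Q: cost 10 + 6 = 16 ≤ 17, payoff 15 + 8 = 23.
Q + L: cost 6 + 6 = 12 ≤ 17, payoff 8 + 16 = 24.
D + L: cost 10 + 6 = 16 ≤ 17, payoff 15 + 16 = 31.
Best is D and L with total payoff 31.

31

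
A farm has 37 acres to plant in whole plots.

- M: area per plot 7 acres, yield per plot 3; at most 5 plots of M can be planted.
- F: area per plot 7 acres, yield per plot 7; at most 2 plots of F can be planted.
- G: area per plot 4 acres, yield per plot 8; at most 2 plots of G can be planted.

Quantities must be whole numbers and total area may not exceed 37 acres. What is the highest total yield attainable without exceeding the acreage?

36

G has the best ratio (8/4); taking only G gives at most 2×8 = 16 (stopped by the supply cap of 2).
Mixing does better — 2×M, 2×F, and 2×G: area 36 ≤ 37, yield 2·3 + 2·7 + 2·8 = 36.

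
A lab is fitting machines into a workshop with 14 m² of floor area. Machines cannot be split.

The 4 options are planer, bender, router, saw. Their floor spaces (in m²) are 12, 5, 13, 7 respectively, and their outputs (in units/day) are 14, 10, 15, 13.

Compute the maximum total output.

This is a 0-1 knapsack instance.
bender + saw: floor space 5 + 7 = 12 ≤ 14, output 10 + 13 = 23.
planer: floor space 12 ≤ 14, output 14.
router: floor space 13 ≤ 14, output 15.
Best is bender and saw with total output 23.

23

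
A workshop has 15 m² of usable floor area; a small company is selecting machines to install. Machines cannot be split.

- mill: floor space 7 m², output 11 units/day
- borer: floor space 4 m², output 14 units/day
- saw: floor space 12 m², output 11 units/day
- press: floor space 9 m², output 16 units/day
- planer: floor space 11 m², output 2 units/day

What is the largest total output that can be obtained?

borer + press: floor space 4 + 9 = 13 ≤ 15, output 14 + 16 = 30.
mill + borer: floor space 7 + 4 = 11 ≤ 15, output 11 + 14 = 25.
press: floor space 9 ≤ 15, output 16.
Best is borer and press with total output 30.

30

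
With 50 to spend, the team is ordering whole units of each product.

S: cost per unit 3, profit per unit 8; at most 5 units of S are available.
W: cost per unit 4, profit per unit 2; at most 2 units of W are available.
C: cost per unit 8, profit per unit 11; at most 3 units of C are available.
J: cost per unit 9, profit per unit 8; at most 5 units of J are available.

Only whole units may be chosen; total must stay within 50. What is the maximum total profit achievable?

81

5×S, 3×C, and 1×J: cost 48 ≤ 50, profit 5·8 + 3·11 + 1·8 = 81.
5×S, 2×C, and 2×J: cost 49 ≤ 50, profit 5·8 + 2·11 + 2·8 = 78.
Best is 81.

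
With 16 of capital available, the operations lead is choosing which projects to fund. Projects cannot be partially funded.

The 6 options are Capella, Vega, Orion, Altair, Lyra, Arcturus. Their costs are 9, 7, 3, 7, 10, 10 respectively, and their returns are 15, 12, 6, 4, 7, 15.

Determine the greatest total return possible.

27

Allowing fractional choices, the relaxed optimum would be about 28.0, but projects are indivisible.
Capella + Orion: cost 9 + 3 = 12 ≤ 16, return 15 + 6 = 21.
Orion + Arcturus: cost 3 + 10 = 13 ≤ 16, return 6 + 15 = 21.
Capella + Vega: cost 9 + 7 = 16 ≤ 16, return 15 + 12 = 27.
Best is Capella and Vega with total return 27.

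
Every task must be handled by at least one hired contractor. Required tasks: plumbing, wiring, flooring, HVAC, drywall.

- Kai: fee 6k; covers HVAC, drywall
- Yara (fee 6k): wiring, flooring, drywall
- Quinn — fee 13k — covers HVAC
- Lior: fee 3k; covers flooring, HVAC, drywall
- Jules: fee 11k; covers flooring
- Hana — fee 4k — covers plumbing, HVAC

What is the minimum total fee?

10

This is an integer covering problem.
The greedy cost-per-new-task heuristic would pick Lior, Hana, and Yara for 13, but a cheaper cover exists.
Choose Yara and Hana: together they cover plumbing, wiring, flooring, HVAC, drywall — every task.
Total fee: 6 + 4 = 10.
No cover costs less than 10.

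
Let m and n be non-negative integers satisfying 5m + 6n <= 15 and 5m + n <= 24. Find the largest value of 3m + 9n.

18

The continuous relaxation peaks at (0, 2.5) with value 22.50; rounding to a feasible lattice point costs some objective.
(m,n)=(0,2) is feasible, giving 18.
(m,n)=(1,1) is feasible, giving 12.
(m,n)=(0,1) is feasible, giving 9.
The best lattice point is (0,2), giving 18.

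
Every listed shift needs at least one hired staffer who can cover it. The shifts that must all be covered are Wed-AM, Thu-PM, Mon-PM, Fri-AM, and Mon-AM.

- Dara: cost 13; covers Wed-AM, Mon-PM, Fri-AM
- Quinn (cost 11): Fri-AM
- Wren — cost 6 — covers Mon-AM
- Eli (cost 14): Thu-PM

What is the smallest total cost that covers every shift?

33

Choose Dara, Wren, and Eli: together they cover Wed-AM, Thu-PM, Mon-PM, Fri-AM, Mon-AM — every shift.
Total cost: 13 + 6 + 14 = 33.
No cover costs less than 33.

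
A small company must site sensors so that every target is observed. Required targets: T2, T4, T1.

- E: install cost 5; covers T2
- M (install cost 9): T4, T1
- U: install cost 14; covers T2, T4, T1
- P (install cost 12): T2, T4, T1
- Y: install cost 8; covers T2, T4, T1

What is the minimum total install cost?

Y alone covers T2, T4, T1 — every target.
Total install cost: 8.
No cover costs less than 8.

8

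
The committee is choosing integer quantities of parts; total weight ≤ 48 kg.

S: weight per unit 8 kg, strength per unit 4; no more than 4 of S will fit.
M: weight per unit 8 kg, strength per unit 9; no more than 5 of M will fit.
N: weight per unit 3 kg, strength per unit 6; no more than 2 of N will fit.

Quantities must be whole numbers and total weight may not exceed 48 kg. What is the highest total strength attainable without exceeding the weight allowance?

N has the best ratio (6/3); taking only N gives at most 2×6 = 12 (stopped by the supply cap of 2).
Mixing does better — 5×M and 2×N: weight 46 ≤ 48, strength 5·9 + 2·6 = 57.

57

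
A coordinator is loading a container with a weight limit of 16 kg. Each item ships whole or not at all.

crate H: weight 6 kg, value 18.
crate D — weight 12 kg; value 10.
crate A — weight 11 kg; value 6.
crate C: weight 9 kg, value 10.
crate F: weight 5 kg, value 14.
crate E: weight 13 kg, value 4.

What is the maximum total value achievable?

32

Allowing fractional choices, the relaxed optimum would be about 37.6, but items are indivisible.
crate H + crate F: weight 6 + 5 = 11 ≤ 16, value 18 + 14 = 32.
crate H + crate C: weight 6 + 9 = 15 ≤ 16, value 18 + 10 = 28.
crate C + crate F: weight 9 + 5 = 14 ≤ 16, value 10 + 14 = 24.
Best is crate H and crate F with total value 32.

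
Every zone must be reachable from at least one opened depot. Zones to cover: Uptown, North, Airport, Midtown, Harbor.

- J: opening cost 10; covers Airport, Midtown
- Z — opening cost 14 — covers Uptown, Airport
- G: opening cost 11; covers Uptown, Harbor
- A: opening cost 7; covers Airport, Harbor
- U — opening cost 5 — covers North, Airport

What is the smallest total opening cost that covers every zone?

This is an integer covering problem.
Choose J, G, and U: together they cover Uptown, North, Airport, Midtown, Harbor — every zone.
Total opening cost: 10 + 11 + 5 = 26.
No cover costs less than 26.

26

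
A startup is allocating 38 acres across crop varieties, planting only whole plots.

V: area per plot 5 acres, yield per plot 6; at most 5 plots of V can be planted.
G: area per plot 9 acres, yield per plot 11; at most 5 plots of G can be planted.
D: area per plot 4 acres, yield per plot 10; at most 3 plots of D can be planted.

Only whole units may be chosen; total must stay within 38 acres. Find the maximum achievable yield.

This is a bounded integer knapsack.
D has the best ratio (10/4); taking only D gives at most 3×10 = 30 (stopped by the supply cap of 3).
Mixing does better — 5×V and 3×D: area 37 ≤ 38, yield 5·6 + 3·10 = 60.

60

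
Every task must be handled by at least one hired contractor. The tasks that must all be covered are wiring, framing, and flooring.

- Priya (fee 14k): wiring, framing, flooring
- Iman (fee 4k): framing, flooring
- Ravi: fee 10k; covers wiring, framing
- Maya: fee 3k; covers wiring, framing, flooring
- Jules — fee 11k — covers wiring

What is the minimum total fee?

3

Maya alone covers wiring, framing, flooring — every task.
Total fee: 3.
No cover costs less than 3.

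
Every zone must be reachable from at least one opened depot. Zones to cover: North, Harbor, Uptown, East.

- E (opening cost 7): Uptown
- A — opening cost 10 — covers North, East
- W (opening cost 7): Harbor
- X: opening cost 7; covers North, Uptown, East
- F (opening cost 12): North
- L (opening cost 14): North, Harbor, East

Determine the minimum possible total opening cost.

This is a weighted set-cover instance.
Choose W and X: together they cover North, Harbor, Uptown, East — every zone.
Total opening cost: 7 + 7 = 14.

14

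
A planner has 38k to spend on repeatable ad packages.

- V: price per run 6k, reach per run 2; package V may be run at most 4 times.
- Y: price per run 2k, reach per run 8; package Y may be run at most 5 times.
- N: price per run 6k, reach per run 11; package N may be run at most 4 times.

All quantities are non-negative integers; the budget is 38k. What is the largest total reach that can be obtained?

84

1×V, 4×Y, and 4×N: price 38 ≤ 38, reach 1·2 + 4·8 + 4·11 = 78.
5×Y and 4×N: price 34 ≤ 38, reach 5·8 + 4·11 = 84.
Best is 84.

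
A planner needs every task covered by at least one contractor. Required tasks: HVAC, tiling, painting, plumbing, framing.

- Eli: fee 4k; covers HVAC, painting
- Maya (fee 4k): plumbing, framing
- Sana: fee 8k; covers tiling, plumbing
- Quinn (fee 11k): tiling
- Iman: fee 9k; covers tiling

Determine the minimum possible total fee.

16

This is a weighted set-cover instance.
Choose Eli, Maya, and Sana: together they cover HVAC, tiling, painting, plumbing, framing — every task.
Total fee: 4 + 4 + 8 = 16.
No cover costs less than 16.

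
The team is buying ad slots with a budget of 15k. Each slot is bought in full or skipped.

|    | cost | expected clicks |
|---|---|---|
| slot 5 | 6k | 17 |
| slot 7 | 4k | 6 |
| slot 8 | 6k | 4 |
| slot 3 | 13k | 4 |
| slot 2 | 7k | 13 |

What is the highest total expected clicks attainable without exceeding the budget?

Take slot 5 and slot 2: cost 6 + 7 = 13 ≤ 15, expected clicks 17 + 13 = 30.
No other feasible combination does better.

30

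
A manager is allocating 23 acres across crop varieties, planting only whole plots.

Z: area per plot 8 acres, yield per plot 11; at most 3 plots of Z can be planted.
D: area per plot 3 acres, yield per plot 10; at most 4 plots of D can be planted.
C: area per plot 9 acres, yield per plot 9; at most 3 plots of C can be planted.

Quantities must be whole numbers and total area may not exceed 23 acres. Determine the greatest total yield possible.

51

This is a bounded integer knapsack.
1×Z and 4×D: area 20 ≤ 23, yield 1·11 + 4·10 = 51.
4×D and 1×C: area 21 ≤ 23, yield 4·10 + 1·9 = 49.
Best is 51.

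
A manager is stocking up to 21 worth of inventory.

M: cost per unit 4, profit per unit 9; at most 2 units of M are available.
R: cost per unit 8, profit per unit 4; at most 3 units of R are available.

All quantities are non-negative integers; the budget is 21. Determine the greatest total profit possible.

22

Take 2×M and 1×R: cost 16 ≤ 21, profit 2·9 + 1·4 = 22.
M has the best ratio (9/4) and is taken to its limit of 2; remaining capacity is filled optimally with the others.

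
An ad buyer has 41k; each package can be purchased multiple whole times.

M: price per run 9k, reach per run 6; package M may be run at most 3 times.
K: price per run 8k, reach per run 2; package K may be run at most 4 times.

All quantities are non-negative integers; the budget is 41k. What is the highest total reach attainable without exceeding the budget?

20

Take 3×M and 1×K: price 35 ≤ 41, reach 3·6 + 1·2 = 20.
M has the best ratio (6/9) and is taken to its limit of 3; remaining capacity is filled optimally with the others.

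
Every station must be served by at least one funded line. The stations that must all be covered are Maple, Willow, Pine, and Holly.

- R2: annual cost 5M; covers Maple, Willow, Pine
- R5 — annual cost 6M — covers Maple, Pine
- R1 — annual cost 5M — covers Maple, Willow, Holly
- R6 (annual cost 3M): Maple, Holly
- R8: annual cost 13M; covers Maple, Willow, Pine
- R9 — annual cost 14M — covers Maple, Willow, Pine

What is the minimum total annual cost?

This is a weighted set-cover instance.
Choose R2 and R6: together they cover Maple, Willow, Pine, Holly — every station.
Total annual cost: 5 + 3 = 8.
No cover costs less than 8.

8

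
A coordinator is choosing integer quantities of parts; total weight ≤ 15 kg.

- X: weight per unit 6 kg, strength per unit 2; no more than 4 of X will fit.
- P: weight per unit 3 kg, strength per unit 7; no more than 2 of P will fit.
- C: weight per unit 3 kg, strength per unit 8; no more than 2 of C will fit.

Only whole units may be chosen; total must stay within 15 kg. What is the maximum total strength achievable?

This is a bounded integer knapsack.
C has the best ratio (8/3); taking only C gives at most 2×8 = 16 (stopped by the supply cap of 2).
Mixing does better — 2×P and 2×C: weight 12 ≤ 15, strength 2·7 + 2·8 = 30.

30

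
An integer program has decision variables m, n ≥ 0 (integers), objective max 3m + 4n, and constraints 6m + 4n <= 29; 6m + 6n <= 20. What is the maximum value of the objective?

(m,n)=(0,3) is feasible, giving 12.
(m,n)=(1,2) is feasible, giving 11.
(m,n)=(0,2) is feasible, giving 8.
Maximum is 12 at (m,n)=(0,3).

12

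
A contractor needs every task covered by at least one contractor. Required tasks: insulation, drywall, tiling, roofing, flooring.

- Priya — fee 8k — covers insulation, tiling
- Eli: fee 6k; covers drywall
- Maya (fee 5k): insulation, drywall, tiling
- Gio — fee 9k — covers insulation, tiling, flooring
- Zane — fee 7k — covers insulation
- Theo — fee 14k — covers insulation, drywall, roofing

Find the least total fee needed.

23

This is an integer covering problem.
Choose Gio and Theo: together they cover insulation, drywall, tiling, roofing, flooring — every task.
Total fee: 9 + 14 = 23.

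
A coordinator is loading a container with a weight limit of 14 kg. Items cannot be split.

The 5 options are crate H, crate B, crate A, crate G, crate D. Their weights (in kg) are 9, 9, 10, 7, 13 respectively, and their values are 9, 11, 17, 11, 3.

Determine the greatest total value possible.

17

Allowing fractional choices, the relaxed optimum would be about 23.3, but items are indivisible.
crate A: weight 10 ≤ 14, value 17.
crate G: weight 7 ≤ 14, value 11.
Best is crate A with total value 17.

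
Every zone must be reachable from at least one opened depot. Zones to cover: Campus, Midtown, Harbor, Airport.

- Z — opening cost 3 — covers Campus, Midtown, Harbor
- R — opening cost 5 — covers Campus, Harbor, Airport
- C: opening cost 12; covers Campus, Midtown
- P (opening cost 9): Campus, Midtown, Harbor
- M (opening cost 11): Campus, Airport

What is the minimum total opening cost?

Choose Z and R: together they cover Campus, Midtown, Harbor, Airport — every zone.
Total opening cost: 3 + 5 = 8.

8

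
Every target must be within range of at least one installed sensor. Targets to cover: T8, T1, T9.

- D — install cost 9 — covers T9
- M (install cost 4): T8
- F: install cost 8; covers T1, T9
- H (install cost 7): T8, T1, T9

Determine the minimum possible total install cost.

7

H alone covers T8, T1, T9 — every target.
Total install cost: 7.
No cover costs less than 7.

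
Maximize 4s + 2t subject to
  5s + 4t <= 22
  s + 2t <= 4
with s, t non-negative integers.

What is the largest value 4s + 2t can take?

(s,t)=(4,0): 5·4+4·0=20≤22, 1·4+2·0=4≤4, objective 16.
(s,t)=(3,0): 5·3+4·0=15≤22, 1·3+2·0=3≤4, objective 12.
The best lattice point is (4,0), giving 16.

16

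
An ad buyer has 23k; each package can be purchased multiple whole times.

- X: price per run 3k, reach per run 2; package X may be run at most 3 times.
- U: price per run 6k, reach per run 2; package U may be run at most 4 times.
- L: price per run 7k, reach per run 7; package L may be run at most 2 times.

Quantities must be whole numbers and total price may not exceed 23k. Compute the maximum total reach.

20

Take 3×X and 2×L: price 23 ≤ 23, reach 3·2 + 2·7 = 20.
L has the best ratio (7/7) and is taken to its limit of 2; remaining capacity is filled optimally with the others.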